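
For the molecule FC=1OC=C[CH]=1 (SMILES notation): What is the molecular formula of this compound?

Walk through each heavy atom and fill implicit hydrogens from standard valence (C 4, N 3, O 2, S 2, halogen 1):
  atom 1: F (halogen, monovalent) → 0 H
  atom 2: C, bond orders sum to 4 (valence 4) → 0 H
  atom 3: O, bond orders sum to 2 (valence 2) → 0 H
  atom 4: C, bond orders sum to 3 (valence 4) → 1 H
  atom 5: C, bond orders sum to 3 (valence 4) → 1 H
  atom 6: C with explicit H count 1
Totals → C:4, H:3, F:1, O:1.
In Hill order: C4H3FO.

C4H3FO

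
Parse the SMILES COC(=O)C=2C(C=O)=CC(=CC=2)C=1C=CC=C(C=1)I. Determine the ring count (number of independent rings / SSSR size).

In SMILES, each pair of matching ring-closure digits denotes one ring-closing bond; the number of such bonds equals the number of independent rings.
Ring-closure bonds here: 2.

2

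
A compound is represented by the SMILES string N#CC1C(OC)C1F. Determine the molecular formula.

C5H6FNO

Walk through each heavy atom and fill implicit hydrogens from standard valence (C 4, N 3, O 2, S 2, halogen 1):
  atom 1: N, bond orders sum to 3 (valence 3) → 0 H
  atom 2: C, bond orders sum to 4 (valence 4) → 0 H
  atom 3: C, bond orders sum to 3 (valence 4) → 1 H
  atom 4: C, bond orders sum to 3 (valence 4) → 1 H
  atom 5: O, bond orders sum to 2 (valence 2) → 0 H
  atom 6: C, bond orders sum to 1 (valence 4) → 3 H
  atom 7: C, bond orders sum to 3 (valence 4) → 1 H
  atom 8: F (halogen, monovalent) → 0 H
Totals → C:5, H:6, F:1, N:1, O:1.
In Hill order: C5H6FNO.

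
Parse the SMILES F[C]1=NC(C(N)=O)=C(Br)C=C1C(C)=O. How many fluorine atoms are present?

1

Scan the SMILES for F atoms (remember two-letter symbols like Cl and Br are single atoms).
Fluorine count: 1.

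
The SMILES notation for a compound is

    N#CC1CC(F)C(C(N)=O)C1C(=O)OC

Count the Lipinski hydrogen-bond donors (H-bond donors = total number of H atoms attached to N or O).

Donors: find every N or O and count the H atoms it carries.
  atom 1 (N): bond orders sum to 3 → 0 H
  atom 9 (N): bond orders sum to 1 → 2 H
  atom 10 (O): bond orders sum to 2 → 0 H
  atom 13 (O): bond orders sum to 2 → 0 H
  atom 14 (O): bond orders sum to 2 → 0 H
Lipinski HBD = 2.

2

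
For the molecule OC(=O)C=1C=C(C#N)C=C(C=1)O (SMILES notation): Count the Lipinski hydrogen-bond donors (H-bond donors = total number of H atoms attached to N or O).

2

Donors: find every N or O and count the H atoms it carries.
  atom 1 (O): bond orders sum to 1 → 1 H
  atom 3 (O): bond orders sum to 2 → 0 H
  atom 8 (N): bond orders sum to 3 → 0 H
  atom 12 (O): bond orders sum to 1 → 1 H
Lipinski HBD = 2.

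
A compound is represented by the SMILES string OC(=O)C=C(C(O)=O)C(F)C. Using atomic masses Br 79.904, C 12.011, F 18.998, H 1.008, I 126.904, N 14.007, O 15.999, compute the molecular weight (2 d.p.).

First, the molecular formula is C6H7FO4 (counting implicit H from valence).
  C: 6 × 12.011 = 72.066
  F: 1 × 18.998 = 18.998
  H: 7 × 1.008 = 7.056
  O: 4 × 15.999 = 63.996
Sum: 6×12.011 + 1×18.998 + 7×1.008 + 4×15.999 = 162.116 → 162.12 g/mol.

162.12 g/mol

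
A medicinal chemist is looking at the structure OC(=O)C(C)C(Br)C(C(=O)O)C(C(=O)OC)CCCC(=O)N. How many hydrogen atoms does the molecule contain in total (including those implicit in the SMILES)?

20

Walk through each heavy atom and fill implicit hydrogens from standard valence (C 4, N 3, O 2, S 2, halogen 1):
  atom 1: O, bond orders sum to 1 (valence 2) → 1 H
  atom 2: C, bond orders sum to 4 (valence 4) → 0 H
  atom 3: O, bond orders sum to 2 (valence 2) → 0 H
  atom 4: C, bond orders sum to 3 (valence 4) → 1 H
  atom 5: C, bond orders sum to 1 (valence 4) → 3 H
  atom 6: C, bond orders sum to 3 (valence 4) → 1 H
  atom 7: Br (halogen, monovalent) → 0 H
  atom 8: C, bond orders sum to 3 (valence 4) → 1 H
  atom 9: C, bond orders sum to 4 (valence 4) → 0 H
  atom 10: O, bond orders sum to 2 (valence 2) → 0 H
  atom 11: O, bond orders sum to 1 (valence 2) → 1 H
  atom 12: C, bond orders sum to 3 (valence 4) → 1 H
  atom 13: C, bond orders sum to 4 (valence 4) → 0 H
  atom 14: O, bond orders sum to 2 (valence 2) → 0 H
  atom 15: O, bond orders sum to 2 (valence 2) → 0 H
  atom 16: C, bond orders sum to 1 (valence 4) → 3 H
  atom 17: C, bond orders sum to 2 (valence 4) → 2 H
  atom 18: C, bond orders sum to 2 (valence 4) → 2 H
  atom 19: C, bond orders sum to 2 (valence 4) → 2 H
  atom 20: C, bond orders sum to 4 (valence 4) → 0 H
  atom 21: O, bond orders sum to 2 (valence 2) → 0 H
  atom 22: N, bond orders sum to 1 (valence 3) → 2 H
Total hydrogens: 20.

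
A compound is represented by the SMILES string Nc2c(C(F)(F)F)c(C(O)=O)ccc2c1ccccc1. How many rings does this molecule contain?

In SMILES, each pair of matching ring-closure digits denotes one ring-closing bond; the number of such bonds equals the number of independent rings.
Ring-closure bonds here: 2.

2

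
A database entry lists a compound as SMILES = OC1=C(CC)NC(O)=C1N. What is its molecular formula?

C6H10N2O2

Walk through each heavy atom and fill implicit hydrogens from standard valence (C 4, N 3, O 2, S 2, halogen 1):
  atom 1: O, bond orders sum to 1 (valence 2) → 1 H
  atom 2: C, bond orders sum to 4 (valence 4) → 0 H
  atom 3: C, bond orders sum to 4 (valence 4) → 0 H
  atom 4: C, bond orders sum to 2 (valence 4) → 2 H
  atom 5: C, bond orders sum to 1 (valence 4) → 3 H
  atom 6: N, bond orders sum to 2 (valence 3) → 1 H
  atom 7: C, bond orders sum to 4 (valence 4) → 0 H
  atom 8: O, bond orders sum to 1 (valence 2) → 1 H
  atom 9: C, bond orders sum to 4 (valence 4) → 0 H
  atom 10: N, bond orders sum to 1 (valence 3) → 2 H
Totals → C:6, H:10, N:2, O:2.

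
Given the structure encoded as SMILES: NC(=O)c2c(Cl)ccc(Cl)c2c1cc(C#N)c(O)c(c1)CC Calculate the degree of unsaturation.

Molecular formula: C16H12Cl2N2O2.
DoU = (2C + 2 + N − H − X) / 2, where X is the halogen count and O/S are ignored.
    = (2·16 + 2 + 2 − 12 − 2) / 2 = 22 / 2 = 11.

11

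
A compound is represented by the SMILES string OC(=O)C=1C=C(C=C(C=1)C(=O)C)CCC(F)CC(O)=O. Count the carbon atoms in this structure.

Count every carbon token in the SMILES (each C, including those in ring-closure positions and inside branches).
Carbon count: 14.

14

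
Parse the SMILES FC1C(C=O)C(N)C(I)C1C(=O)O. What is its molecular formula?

Walk through each heavy atom and fill implicit hydrogens from standard valence (C 4, N 3, O 2, S 2, halogen 1):
  atom 1: F (halogen, monovalent) → 0 H
  atom 2: C, bond orders sum to 3 (valence 4) → 1 H
  atom 3: C, bond orders sum to 3 (valence 4) → 1 H
  atom 4: C, bond orders sum to 3 (valence 4) → 1 H
  atom 5: O, bond orders sum to 2 (valence 2) → 0 H
  atom 6: C, bond orders sum to 3 (valence 4) → 1 H
  atom 7: N, bond orders sum to 1 (valence 3) → 2 H
  atom 8: C, bond orders sum to 3 (valence 4) → 1 H
  atom 9: I (halogen, monovalent) → 0 H
  atom 10: C, bond orders sum to 3 (valence 4) → 1 H
  atom 11: C, bond orders sum to 4 (valence 4) → 0 H
  atom 12: O, bond orders sum to 2 (valence 2) → 0 H
  atom 13: O, bond orders sum to 1 (valence 2) → 1 H
Totals → C:7, H:9, F:1, I:1, N:1, O:3.
In Hill order: C7H9FINO3.

C7H9FINO3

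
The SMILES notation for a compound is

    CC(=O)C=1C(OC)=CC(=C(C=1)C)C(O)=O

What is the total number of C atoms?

Count every carbon token in the SMILES (each C, including those in ring-closure positions and inside branches).
Carbon count: 11.

11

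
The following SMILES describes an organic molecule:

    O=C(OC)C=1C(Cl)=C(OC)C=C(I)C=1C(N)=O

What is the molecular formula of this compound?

Walk through each heavy atom and fill implicit hydrogens from standard valence (C 4, N 3, O 2, S 2, halogen 1):
  atom 1: O, bond orders sum to 2 (valence 2) → 0 H
  atom 2: C, bond orders sum to 4 (valence 4) → 0 H
  atom 3: O, bond orders sum to 2 (valence 2) → 0 H
  atom 4: C, bond orders sum to 1 (valence 4) → 3 H
  atom 5: C, bond orders sum to 4 (valence 4) → 0 H
  atom 6: C, bond orders sum to 4 (valence 4) → 0 H
  atom 7: Cl (halogen, monovalent) → 0 H
  atom 8: C, bond orders sum to 4 (valence 4) → 0 H
  atom 9: O, bond orders sum to 2 (valence 2) → 0 H
  atom 10: C, bond orders sum to 1 (valence 4) → 3 H
  atom 11: C, bond orders sum to 3 (valence 4) → 1 H
  atom 12: C, bond orders sum to 4 (valence 4) → 0 H
  atom 13: I (halogen, monovalent) → 0 H
  atom 14: C, bond orders sum to 4 (valence 4) → 0 H
  atom 15: C, bond orders sum to 4 (valence 4) → 0 H
  atom 16: N, bond orders sum to 1 (valence 3) → 2 H
  atom 17: O, bond orders sum to 2 (valence 2) → 0 H
Totals → C:10, H:9, Cl:1, I:1, N:1, O:4.

C10H9ClINO4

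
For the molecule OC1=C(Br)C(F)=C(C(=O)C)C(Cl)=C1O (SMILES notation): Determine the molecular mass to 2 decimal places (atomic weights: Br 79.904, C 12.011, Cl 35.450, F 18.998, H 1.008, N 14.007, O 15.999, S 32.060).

First, the molecular formula is C8H5BrClFO3 (counting implicit H from valence).
  Br: 1 × 79.904 = 79.904
  C: 8 × 12.011 = 96.088
  Cl: 1 × 35.450 = 35.450
  F: 1 × 18.998 = 18.998
  H: 5 × 1.008 = 5.040
  O: 3 × 15.999 = 47.997
Sum: 1×79.904 + 8×12.011 + 1×35.450 + 1×18.998 + 5×1.008 + 3×15.999 = 283.477 → 283.48 g/mol.

283.48 g/mol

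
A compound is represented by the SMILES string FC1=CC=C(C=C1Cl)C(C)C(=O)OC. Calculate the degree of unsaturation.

5

Molecular formula: C10H10ClFO2.
DoU = (2C + 2 + N − H − X) / 2, where X is the halogen count and O/S are ignored.
    = (2·10 + 2 + 0 − 10 − 2) / 2 = 10 / 2 = 5.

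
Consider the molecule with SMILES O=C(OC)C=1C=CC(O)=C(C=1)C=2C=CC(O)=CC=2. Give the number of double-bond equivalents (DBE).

Degree of unsaturation = (number of rings) + (number of π bonds).
Ring closures in the SMILES: 2.
π bonds: 7 double bonds (each 1 DoU) → 7 DoU from unsaturation.
Total DoU = 2 + 7 = 9.

9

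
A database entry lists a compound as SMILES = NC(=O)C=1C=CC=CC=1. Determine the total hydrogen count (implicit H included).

Walk through each heavy atom and fill implicit hydrogens from standard valence (C 4, N 3, O 2, S 2, halogen 1):
  atom 1: N, bond orders sum to 1 (valence 3) → 2 H
  atom 2: C, bond orders sum to 4 (valence 4) → 0 H
  atom 3: O, bond orders sum to 2 (valence 2) → 0 H
  atom 4: C, bond orders sum to 4 (valence 4) → 0 H
  atom 5: C, bond orders sum to 3 (valence 4) → 1 H
  atom 6: C, bond orders sum to 3 (valence 4) → 1 H
  atom 7: C, bond orders sum to 3 (valence 4) → 1 H
  atom 8: C, bond orders sum to 3 (valence 4) → 1 H
  atom 9: C, bond orders sum to 3 (valence 4) → 1 H
Total hydrogens: 7.

7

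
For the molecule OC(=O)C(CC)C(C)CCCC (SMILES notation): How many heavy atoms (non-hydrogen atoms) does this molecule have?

12

Every atom symbol written in the SMILES (organic subset) is one heavy atom; implicit H are not written.
Heavy atoms by element → C:10, O:2.
Total: 12.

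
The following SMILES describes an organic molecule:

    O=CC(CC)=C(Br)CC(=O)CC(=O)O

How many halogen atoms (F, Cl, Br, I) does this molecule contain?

1

Halogen atoms appear at heavy-atom position 7 (1×Br).
Other groups present: 1 aldehyde, 1 alkene, 1 carboxylic acid, 1 ketone.
Halogen count: 1.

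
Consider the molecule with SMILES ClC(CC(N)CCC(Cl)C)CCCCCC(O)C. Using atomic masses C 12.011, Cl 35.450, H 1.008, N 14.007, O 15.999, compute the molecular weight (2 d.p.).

First, the molecular formula is C14H29Cl2NO (counting implicit H from valence).
  C: 14 × 12.011 = 168.154
  Cl: 2 × 35.450 = 70.900
  H: 29 × 1.008 = 29.232
  N: 1 × 14.007 = 14.007
  O: 1 × 15.999 = 15.999
Sum: 14×12.011 + 2×35.450 + 29×1.008 + 1×14.007 + 1×15.999 = 298.292 → 298.29 g/mol.

298.29 g/mol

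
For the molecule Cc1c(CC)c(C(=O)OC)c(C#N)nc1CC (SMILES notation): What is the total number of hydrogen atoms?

16

Walk through each heavy atom and fill implicit hydrogens from standard valence (C 4, N 3, O 2, S 2, halogen 1); for lowercase aromatic atoms, an aromatic c carries 1 H when it has two neighbours and 0 H with three, and aromatic n carries 0 H:
  atom 1: C, bond orders sum to 1 (valence 4) → 3 H
  atom 2: aromatic c, 3 neighbours → 0 H
  atom 3: aromatic c, 3 neighbours → 0 H
  atom 4: C, bond orders sum to 2 (valence 4) → 2 H
  atom 5: C, bond orders sum to 1 (valence 4) → 3 H
  atom 6: aromatic c, 3 neighbours → 0 H
  atom 7: C, bond orders sum to 4 (valence 4) → 0 H
  atom 8: O, bond orders sum to 2 (valence 2) → 0 H
  atom 9: O, bond orders sum to 2 (valence 2) → 0 H
  atom 10: C, bond orders sum to 1 (valence 4) → 3 H
  atom 11: aromatic c, 3 neighbours → 0 H
  atom 12: C, bond orders sum to 4 (valence 4) → 0 H
  atom 13: N, bond orders sum to 3 (valence 3) → 0 H
  atom 14: aromatic n, 2 neighbours → 0 H
  atom 15: aromatic c, 3 neighbours → 0 H
  atom 16: C, bond orders sum to 2 (valence 4) → 2 H
  atom 17: C, bond orders sum to 1 (valence 4) → 3 H
Total hydrogens: 16.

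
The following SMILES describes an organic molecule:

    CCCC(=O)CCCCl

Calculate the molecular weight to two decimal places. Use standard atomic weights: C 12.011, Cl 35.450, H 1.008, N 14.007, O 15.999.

148.63 g/mol

First, the molecular formula is C7H13ClO (counting implicit H from valence).
  C: 7 × 12.011 = 84.077
  Cl: 1 × 35.450 = 35.450
  H: 13 × 1.008 = 13.104
  O: 1 × 15.999 = 15.999
Sum: 7×12.011 + 1×35.450 + 13×1.008 + 1×15.999 = 148.630 → 148.63 g/mol.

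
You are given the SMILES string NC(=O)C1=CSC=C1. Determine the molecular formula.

C5H5NOS

Walk through each heavy atom and fill implicit hydrogens from standard valence (C 4, N 3, O 2, S 2, halogen 1):
  atom 1: N, bond orders sum to 1 (valence 3) → 2 H
  atom 2: C, bond orders sum to 4 (valence 4) → 0 H
  atom 3: O, bond orders sum to 2 (valence 2) → 0 H
  atom 4: C, bond orders sum to 4 (valence 4) → 0 H
  atom 5: C, bond orders sum to 3 (valence 4) → 1 H
  atom 6: S, bond orders sum to 2 (valence 2) → 0 H
  atom 7: C, bond orders sum to 3 (valence 4) → 1 H
  atom 8: C, bond orders sum to 3 (valence 4) → 1 H
Totals → C:5, H:5, N:1, O:1, S:1.
In Hill order: C5H5NOS.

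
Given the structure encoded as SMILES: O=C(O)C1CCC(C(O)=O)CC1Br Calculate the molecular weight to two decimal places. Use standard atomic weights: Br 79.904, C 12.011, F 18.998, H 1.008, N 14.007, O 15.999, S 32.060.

First, the molecular formula is C8H11BrO4 (counting implicit H from valence).
  Br: 1 × 79.904 = 79.904
  C: 8 × 12.011 = 96.088
  H: 11 × 1.008 = 11.088
  O: 4 × 15.999 = 63.996
Sum: 1×79.904 + 8×12.011 + 11×1.008 + 4×15.999 = 251.076 → 251.08 g/mol.

251.08 g/mol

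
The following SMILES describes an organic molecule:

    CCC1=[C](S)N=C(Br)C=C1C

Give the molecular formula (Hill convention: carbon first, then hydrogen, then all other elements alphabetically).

Walk through each heavy atom and fill implicit hydrogens from standard valence (C 4, N 3, O 2, S 2, halogen 1):
  atom 1: C, bond orders sum to 1 (valence 4) → 3 H
  atom 2: C, bond orders sum to 2 (valence 4) → 2 H
  atom 3: C, bond orders sum to 4 (valence 4) → 0 H
  atom 4: C with explicit H count 0
  atom 5: S, bond orders sum to 1 (valence 2) → 1 H
  atom 6: N, bond orders sum to 3 (valence 3) → 0 H
  atom 7: C, bond orders sum to 4 (valence 4) → 0 H
  atom 8: Br (halogen, monovalent) → 0 H
  atom 9: C, bond orders sum to 3 (valence 4) → 1 H
  atom 10: C, bond orders sum to 4 (valence 4) → 0 H
  atom 11: C, bond orders sum to 1 (valence 4) → 3 H
Totals → C:8, H:10, Br:1, N:1, S:1.
In Hill order: C8H10BrNS.

C8H10BrNS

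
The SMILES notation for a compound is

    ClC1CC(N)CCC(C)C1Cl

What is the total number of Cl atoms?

Scan the SMILES for Cl atoms (remember two-letter symbols like Cl and Br are single atoms).
Chlorine count: 2.

2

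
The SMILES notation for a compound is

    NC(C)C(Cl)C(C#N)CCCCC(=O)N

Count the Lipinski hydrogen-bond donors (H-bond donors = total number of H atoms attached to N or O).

Donors: find every N or O and count the H atoms it carries.
  atom 1 (N): bond orders sum to 1 → 2 H
  atom 8 (N): bond orders sum to 3 → 0 H
  atom 14 (O): bond orders sum to 2 → 0 H
  atom 15 (N): bond orders sum to 1 → 2 H
Lipinski HBD = 4.

4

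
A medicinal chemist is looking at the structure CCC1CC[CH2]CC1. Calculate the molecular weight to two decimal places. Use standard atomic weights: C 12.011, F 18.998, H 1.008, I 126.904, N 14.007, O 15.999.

112.22 g/mol

First, the molecular formula is C8H16 (counting implicit H from valence).
  C: 8 × 12.011 = 96.088
  H: 16 × 1.008 = 16.128
Sum: 8×12.011 + 16×1.008 = 112.216 → 112.22 g/mol.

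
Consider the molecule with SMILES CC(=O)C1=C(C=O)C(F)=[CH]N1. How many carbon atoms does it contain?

Count every carbon token in the SMILES (each C, including those in ring-closure positions and inside branches).
Carbon count: 7.

7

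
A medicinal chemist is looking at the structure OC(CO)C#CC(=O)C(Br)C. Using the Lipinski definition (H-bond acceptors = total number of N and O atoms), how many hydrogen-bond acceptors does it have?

N atoms: 0; O atoms: 3.
Lipinski HBA = 0 + 3 = 3.

3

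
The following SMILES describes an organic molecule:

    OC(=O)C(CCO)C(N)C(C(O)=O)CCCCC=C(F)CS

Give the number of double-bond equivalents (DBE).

3

Degree of unsaturation = (number of rings) + (number of π bonds).
Ring closures in the SMILES: 0.
π bonds: 3 double bonds (each 1 DoU) → 3 DoU from unsaturation.
Total DoU = 0 + 3 = 3.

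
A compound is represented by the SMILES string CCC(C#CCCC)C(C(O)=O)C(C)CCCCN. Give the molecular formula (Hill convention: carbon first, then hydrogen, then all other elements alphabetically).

C16H29NO2

Walk through each heavy atom and fill implicit hydrogens from standard valence (C 4, N 3, O 2, S 2, halogen 1):
  atom 1: C, bond orders sum to 1 (valence 4) → 3 H
  atom 2: C, bond orders sum to 2 (valence 4) → 2 H
  atom 3: C, bond orders sum to 3 (valence 4) → 1 H
  atom 4: C, bond orders sum to 4 (valence 4) → 0 H
  atom 5: C, bond orders sum to 4 (valence 4) → 0 H
  atom 6: C, bond orders sum to 2 (valence 4) → 2 H
  atom 7: C, bond orders sum to 2 (valence 4) → 2 H
  atom 8: C, bond orders sum to 1 (valence 4) → 3 H
  atom 9: C, bond orders sum to 3 (valence 4) → 1 H
  atom 10: C, bond orders sum to 4 (valence 4) → 0 H
  atom 11: O, bond orders sum to 1 (valence 2) → 1 H
  atom 12: O, bond orders sum to 2 (valence 2) → 0 H
  atom 13: C, bond orders sum to 3 (valence 4) → 1 H
  atom 14: C, bond orders sum to 1 (valence 4) → 3 H
  atom 15: C, bond orders sum to 2 (valence 4) → 2 H
  atom 16: C, bond orders sum to 2 (valence 4) → 2 H
  atom 17: C, bond orders sum to 2 (valence 4) → 2 H
  atom 18: C, bond orders sum to 2 (valence 4) → 2 H
  atom 19: N, bond orders sum to 1 (valence 3) → 2 H
Totals → C:16, H:29, N:1, O:2.
In Hill order: C16H29NO2.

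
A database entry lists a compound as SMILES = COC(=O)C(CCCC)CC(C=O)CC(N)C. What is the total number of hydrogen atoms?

Walk through each heavy atom and fill implicit hydrogens from standard valence (C 4, N 3, O 2, S 2, halogen 1):
  atom 1: C, bond orders sum to 1 (valence 4) → 3 H
  atom 2: O, bond orders sum to 2 (valence 2) → 0 H
  atom 3: C, bond orders sum to 4 (valence 4) → 0 H
  atom 4: O, bond orders sum to 2 (valence 2) → 0 H
  atom 5: C, bond orders sum to 3 (valence 4) → 1 H
  atom 6: C, bond orders sum to 2 (valence 4) → 2 H
  atom 7: C, bond orders sum to 2 (valence 4) → 2 H
  atom 8: C, bond orders sum to 2 (valence 4) → 2 H
  atom 9: C, bond orders sum to 1 (valence 4) → 3 H
  atom 10: C, bond orders sum to 2 (valence 4) → 2 H
  atom 11: C, bond orders sum to 3 (valence 4) → 1 H
  atom 12: C, bond orders sum to 3 (valence 4) → 1 H
  atom 13: O, bond orders sum to 2 (valence 2) → 0 H
  atom 14: C, bond orders sum to 2 (valence 4) → 2 H
  atom 15: C, bond orders sum to 3 (valence 4) → 1 H
  atom 16: N, bond orders sum to 1 (valence 3) → 2 H
  atom 17: C, bond orders sum to 1 (valence 4) → 3 H
Total hydrogens: 25.

25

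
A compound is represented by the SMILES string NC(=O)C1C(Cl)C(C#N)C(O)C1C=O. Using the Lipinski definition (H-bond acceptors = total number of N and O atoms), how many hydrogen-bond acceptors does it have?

N atoms: 2; O atoms: 3.
Lipinski HBA = 2 + 3 = 5.

5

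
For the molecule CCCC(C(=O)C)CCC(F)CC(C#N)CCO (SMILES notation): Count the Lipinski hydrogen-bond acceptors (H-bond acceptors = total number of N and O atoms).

N atoms: 1; O atoms: 2.
Lipinski HBA = 1 + 2 = 3.

3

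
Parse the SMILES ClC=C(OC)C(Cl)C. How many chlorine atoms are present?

Scan the SMILES for Cl atoms (remember two-letter symbols like Cl and Br are single atoms).
Chlorine count: 2.

2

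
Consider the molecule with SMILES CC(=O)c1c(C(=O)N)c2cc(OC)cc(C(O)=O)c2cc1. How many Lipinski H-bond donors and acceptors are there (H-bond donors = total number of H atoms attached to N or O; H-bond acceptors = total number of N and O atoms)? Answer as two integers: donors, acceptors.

Donors: find every N or O and count the H atoms it carries.
  atom 3 (O): bond orders sum to 2 → 0 H
  atom 7 (O): bond orders sum to 2 → 0 H
  atom 8 (N): bond orders sum to 1 → 2 H
  atom 12 (O): bond orders sum to 2 → 0 H
  atom 17 (O): bond orders sum to 1 → 1 H
  atom 18 (O): bond orders sum to 2 → 0 H
Lipinski HBD = 3.
Acceptors: N atoms = 1, O atoms = 5 → HBA = 6.

3, 6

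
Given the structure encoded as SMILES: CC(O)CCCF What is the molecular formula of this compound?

C5H11FO

Walk through each heavy atom and fill implicit hydrogens from standard valence (C 4, N 3, O 2, S 2, halogen 1):
  atom 1: C, bond orders sum to 1 (valence 4) → 3 H
  atom 2: C, bond orders sum to 3 (valence 4) → 1 H
  atom 3: O, bond orders sum to 1 (valence 2) → 1 H
  atom 4: C, bond orders sum to 2 (valence 4) → 2 H
  atom 5: C, bond orders sum to 2 (valence 4) → 2 H
  atom 6: C, bond orders sum to 2 (valence 4) → 2 H
  atom 7: F (halogen, monovalent) → 0 H
Totals → C:5, H:11, F:1, O:1.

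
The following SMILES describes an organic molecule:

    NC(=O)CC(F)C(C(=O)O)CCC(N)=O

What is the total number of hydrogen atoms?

13

Walk through each heavy atom and fill implicit hydrogens from standard valence (C 4, N 3, O 2, S 2, halogen 1):
  atom 1: N, bond orders sum to 1 (valence 3) → 2 H
  atom 2: C, bond orders sum to 4 (valence 4) → 0 H
  atom 3: O, bond orders sum to 2 (valence 2) → 0 H
  atom 4: C, bond orders sum to 2 (valence 4) → 2 H
  atom 5: C, bond orders sum to 3 (valence 4) → 1 H
  atom 6: F (halogen, monovalent) → 0 H
  atom 7: C, bond orders sum to 3 (valence 4) → 1 H
  atom 8: C, bond orders sum to 4 (valence 4) → 0 H
  atom 9: O, bond orders sum to 2 (valence 2) → 0 H
  atom 10: O, bond orders sum to 1 (valence 2) → 1 H
  atom 11: C, bond orders sum to 2 (valence 4) → 2 H
  atom 12: C, bond orders sum to 2 (valence 4) → 2 H
  atom 13: C, bond orders sum to 4 (valence 4) → 0 H
  atom 14: N, bond orders sum to 1 (valence 3) → 2 H
  atom 15: O, bond orders sum to 2 (valence 2) → 0 H
Total hydrogens: 13.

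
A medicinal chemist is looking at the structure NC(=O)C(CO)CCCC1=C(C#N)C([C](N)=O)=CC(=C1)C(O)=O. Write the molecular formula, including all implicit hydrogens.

C15H17N3O5

Walk through each heavy atom and fill implicit hydrogens from standard valence (C 4, N 3, O 2, S 2, halogen 1):
  atom 1: N, bond orders sum to 1 (valence 3) → 2 H
  atom 2: C, bond orders sum to 4 (valence 4) → 0 H
  atom 3: O, bond orders sum to 2 (valence 2) → 0 H
  atom 4: C, bond orders sum to 3 (valence 4) → 1 H
  atom 5: C, bond orders sum to 2 (valence 4) → 2 H
  atom 6: O, bond orders sum to 1 (valence 2) → 1 H
  atom 7: C, bond orders sum to 2 (valence 4) → 2 H
  atom 8: C, bond orders sum to 2 (valence 4) → 2 H
  atom 9: C, bond orders sum to 2 (valence 4) → 2 H
  atom 10: C, bond orders sum to 4 (valence 4) → 0 H
  atom 11: C, bond orders sum to 4 (valence 4) → 0 H
  atom 12: C, bond orders sum to 4 (valence 4) → 0 H
  atom 13: N, bond orders sum to 3 (valence 3) → 0 H
  atom 14: C, bond orders sum to 4 (valence 4) → 0 H
  atom 15: C with explicit H count 0
  atom 16: N, bond orders sum to 1 (valence 3) → 2 H
  atom 17: O, bond orders sum to 2 (valence 2) → 0 H
  atom 18: C, bond orders sum to 3 (valence 4) → 1 H
  atom 19: C, bond orders sum to 4 (valence 4) → 0 H
  atom 20: C, bond orders sum to 3 (valence 4) → 1 H
  atom 21: C, bond orders sum to 4 (valence 4) → 0 H
  atom 22: O, bond orders sum to 1 (valence 2) → 1 H
  atom 23: O, bond orders sum to 2 (valence 2) → 0 H
Totals → C:15, H:17, N:3, O:5.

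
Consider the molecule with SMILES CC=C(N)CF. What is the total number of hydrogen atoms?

Walk through each heavy atom and fill implicit hydrogens from standard valence (C 4, N 3, O 2, S 2, halogen 1):
  atom 1: C, bond orders sum to 1 (valence 4) → 3 H
  atom 2: C, bond orders sum to 3 (valence 4) → 1 H
  atom 3: C, bond orders sum to 4 (valence 4) → 0 H
  atom 4: N, bond orders sum to 1 (valence 3) → 2 H
  atom 5: C, bond orders sum to 2 (valence 4) → 2 H
  atom 6: F (halogen, monovalent) → 0 H
Total hydrogens: 8.

8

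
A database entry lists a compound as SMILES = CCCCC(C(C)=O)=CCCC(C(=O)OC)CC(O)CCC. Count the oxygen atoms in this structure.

4

Scan the SMILES for O atoms (remember two-letter symbols like Cl and Br are single atoms).
Oxygen count: 4.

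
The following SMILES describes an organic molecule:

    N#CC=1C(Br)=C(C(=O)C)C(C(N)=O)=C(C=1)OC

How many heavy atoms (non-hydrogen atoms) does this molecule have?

17

Every atom symbol written in the SMILES (organic subset) is one heavy atom; implicit H are not written.
Heavy atoms by element → Br:1, C:11, N:2, O:3.
Total: 17.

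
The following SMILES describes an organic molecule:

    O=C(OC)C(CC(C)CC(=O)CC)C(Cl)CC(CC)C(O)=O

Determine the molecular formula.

Walk through each heavy atom and fill implicit hydrogens from standard valence (C 4, N 3, O 2, S 2, halogen 1):
  atom 1: O, bond orders sum to 2 (valence 2) → 0 H
  atom 2: C, bond orders sum to 4 (valence 4) → 0 H
  atom 3: O, bond orders sum to 2 (valence 2) → 0 H
  atom 4: C, bond orders sum to 1 (valence 4) → 3 H
  atom 5: C, bond orders sum to 3 (valence 4) → 1 H
  atom 6: C, bond orders sum to 2 (valence 4) → 2 H
  atom 7: C, bond orders sum to 3 (valence 4) → 1 H
  atom 8: C, bond orders sum to 1 (valence 4) → 3 H
  atom 9: C, bond orders sum to 2 (valence 4) → 2 H
  atom 10: C, bond orders sum to 4 (valence 4) → 0 H
  atom 11: O, bond orders sum to 2 (valence 2) → 0 H
  atom 12: C, bond orders sum to 2 (valence 4) → 2 H
  atom 13: C, bond orders sum to 1 (valence 4) → 3 H
  atom 14: C, bond orders sum to 3 (valence 4) → 1 H
  atom 15: Cl (halogen, monovalent) → 0 H
  atom 16: C, bond orders sum to 2 (valence 4) → 2 H
  atom 17: C, bond orders sum to 3 (valence 4) → 1 H
  atom 18: C, bond orders sum to 2 (valence 4) → 2 H
  atom 19: C, bond orders sum to 1 (valence 4) → 3 H
  atom 20: C, bond orders sum to 4 (valence 4) → 0 H
  atom 21: O, bond orders sum to 1 (valence 2) → 1 H
  atom 22: O, bond orders sum to 2 (valence 2) → 0 H
Totals → C:16, H:27, Cl:1, O:5.

C16H27ClO5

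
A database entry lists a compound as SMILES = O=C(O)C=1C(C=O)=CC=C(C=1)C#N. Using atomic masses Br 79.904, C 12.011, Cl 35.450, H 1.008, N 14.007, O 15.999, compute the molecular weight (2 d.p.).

First, the molecular formula is C9H5NO3 (counting implicit H from valence).
  C: 9 × 12.011 = 108.099
  H: 5 × 1.008 = 5.040
  N: 1 × 14.007 = 14.007
  O: 3 × 15.999 = 47.997
Sum: 9×12.011 + 5×1.008 + 1×14.007 + 3×15.999 = 175.143 → 175.14 g/mol.

175.14 g/mol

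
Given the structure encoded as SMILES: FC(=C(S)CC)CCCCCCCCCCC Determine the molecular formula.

C15H29FS

Walk through each heavy atom and fill implicit hydrogens from standard valence (C 4, N 3, O 2, S 2, halogen 1):
  atom 1: F (halogen, monovalent) → 0 H
  atom 2: C, bond orders sum to 4 (valence 4) → 0 H
  atom 3: C, bond orders sum to 4 (valence 4) → 0 H
  atom 4: S, bond orders sum to 1 (valence 2) → 1 H
  atom 5: C, bond orders sum to 2 (valence 4) → 2 H
  atom 6: C, bond orders sum to 1 (valence 4) → 3 H
  atom 7: C, bond orders sum to 2 (valence 4) → 2 H
  atom 8: C, bond orders sum to 2 (valence 4) → 2 H
  atom 9: C, bond orders sum to 2 (valence 4) → 2 H
  atom 10: C, bond orders sum to 2 (valence 4) → 2 H
  atom 11: C, bond orders sum to 2 (valence 4) → 2 H
  atom 12: C, bond orders sum to 2 (valence 4) → 2 H
  atom 13: C, bond orders sum to 2 (valence 4) → 2 H
  atom 14: C, bond orders sum to 2 (valence 4) → 2 H
  atom 15: C, bond orders sum to 2 (valence 4) → 2 H
  atom 16: C, bond orders sum to 2 (valence 4) → 2 H
  atom 17: C, bond orders sum to 1 (valence 4) → 3 H
Totals → C:15, H:29, F:1, S:1.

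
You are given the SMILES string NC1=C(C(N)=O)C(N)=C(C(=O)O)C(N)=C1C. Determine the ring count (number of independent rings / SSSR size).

In SMILES, each pair of matching ring-closure digits denotes one ring-closing bond; the number of such bonds equals the number of independent rings.
Ring-closure bonds here: 1.

1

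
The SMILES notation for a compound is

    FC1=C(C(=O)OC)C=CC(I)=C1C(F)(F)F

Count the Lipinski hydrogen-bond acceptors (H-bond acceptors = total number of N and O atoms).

N atoms: 0; O atoms: 2.
Lipinski HBA = 0 + 2 = 2.

2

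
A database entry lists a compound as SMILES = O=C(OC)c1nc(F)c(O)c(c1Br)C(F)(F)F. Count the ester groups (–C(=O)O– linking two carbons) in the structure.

1

The ester motif appears at heavy-atom position 2 in the SMILES.
Other groups present: 1 hydroxyl.
Ester count: 1.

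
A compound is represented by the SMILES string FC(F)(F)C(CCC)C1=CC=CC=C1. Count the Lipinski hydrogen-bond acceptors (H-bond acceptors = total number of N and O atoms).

0

N atoms: 0; O atoms: 0.
Lipinski HBA = 0 + 0 = 0.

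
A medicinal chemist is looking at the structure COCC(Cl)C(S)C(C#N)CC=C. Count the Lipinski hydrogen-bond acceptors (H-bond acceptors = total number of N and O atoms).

N atoms: 1; O atoms: 1.
Lipinski HBA = 1 + 1 = 2.

2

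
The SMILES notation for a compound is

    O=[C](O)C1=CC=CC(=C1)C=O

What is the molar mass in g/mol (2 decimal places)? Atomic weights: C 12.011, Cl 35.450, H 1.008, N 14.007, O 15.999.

150.13 g/mol

First, the molecular formula is C8H6O3 (counting implicit H from valence).
  C: 8 × 12.011 = 96.088
  H: 6 × 1.008 = 6.048
  O: 3 × 15.999 = 47.997
Sum: 8×12.011 + 6×1.008 + 3×15.999 = 150.133 → 150.13 g/mol.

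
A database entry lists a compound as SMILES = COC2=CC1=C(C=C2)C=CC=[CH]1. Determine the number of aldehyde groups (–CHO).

Scan the SMILES for the aldehyde motif — none present.
Groups that are present: 1 ether.

0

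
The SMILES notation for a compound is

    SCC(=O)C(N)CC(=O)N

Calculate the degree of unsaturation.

2

Degree of unsaturation = (number of rings) + (number of π bonds).
Ring closures in the SMILES: 0.
π bonds: 2 double bonds (each 1 DoU) → 2 DoU from unsaturation.
Total DoU = 0 + 2 = 2.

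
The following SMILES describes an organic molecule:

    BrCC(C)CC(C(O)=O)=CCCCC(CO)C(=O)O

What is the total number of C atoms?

Count every carbon token in the SMILES (each C, including those in ring-closure positions and inside branches).
Carbon count: 13.

13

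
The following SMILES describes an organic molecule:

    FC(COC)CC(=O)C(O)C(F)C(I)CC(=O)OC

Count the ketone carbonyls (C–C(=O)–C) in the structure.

The ketone motif appears at heavy-atom position 7 in the SMILES.
Other groups present: 1 ester, 1 ether, 1 hydroxyl.
Ketone count: 1.

1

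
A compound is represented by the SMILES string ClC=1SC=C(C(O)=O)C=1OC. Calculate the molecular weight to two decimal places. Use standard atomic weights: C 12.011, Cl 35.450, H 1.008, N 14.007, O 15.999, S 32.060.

192.61 g/mol

First, the molecular formula is C6H5ClO3S (counting implicit H from valence).
  C: 6 × 12.011 = 72.066
  Cl: 1 × 35.450 = 35.450
  H: 5 × 1.008 = 5.040
  O: 3 × 15.999 = 47.997
  S: 1 × 32.060 = 32.060
Sum: 6×12.011 + 1×35.450 + 5×1.008 + 3×15.999 + 1×32.060 = 192.613 → 192.61 g/mol.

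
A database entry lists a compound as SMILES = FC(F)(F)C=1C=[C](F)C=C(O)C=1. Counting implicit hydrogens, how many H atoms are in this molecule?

Walk through each heavy atom and fill implicit hydrogens from standard valence (C 4, N 3, O 2, S 2, halogen 1):
  atom 1: F (halogen, monovalent) → 0 H
  atom 2: C, bond orders sum to 4 (valence 4) → 0 H
  atom 3: F (halogen, monovalent) → 0 H
  atom 4: F (halogen, monovalent) → 0 H
  atom 5: C, bond orders sum to 4 (valence 4) → 0 H
  atom 6: C, bond orders sum to 3 (valence 4) → 1 H
  atom 7: C with explicit H count 0
  atom 8: F (halogen, monovalent) → 0 H
  atom 9: C, bond orders sum to 3 (valence 4) → 1 H
  atom 10: C, bond orders sum to 4 (valence 4) → 0 H
  atom 11: O, bond orders sum to 1 (valence 2) → 1 H
  atom 12: C, bond orders sum to 3 (valence 4) → 1 H
Total hydrogens: 4.

4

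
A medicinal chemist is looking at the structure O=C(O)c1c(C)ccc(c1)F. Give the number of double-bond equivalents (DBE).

5

Molecular formula: C8H7FO2.
DoU = (2C + 2 + N − H − X) / 2, where X is the halogen count and O/S are ignored.
    = (2·8 + 2 + 0 − 7 − 1) / 2 = 10 / 2 = 5.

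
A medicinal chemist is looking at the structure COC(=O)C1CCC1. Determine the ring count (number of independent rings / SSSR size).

In SMILES, each pair of matching ring-closure digits denotes one ring-closing bond; the number of such bonds equals the number of independent rings.
Ring-closure bonds here: 1.

1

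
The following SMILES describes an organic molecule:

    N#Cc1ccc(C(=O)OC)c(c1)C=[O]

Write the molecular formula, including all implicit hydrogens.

C10H7NO3

Walk through each heavy atom and fill implicit hydrogens from standard valence (C 4, N 3, O 2, S 2, halogen 1); for lowercase aromatic atoms, an aromatic c carries 1 H when it has two neighbours and 0 H with three, and aromatic n carries 0 H:
  atom 1: N, bond orders sum to 3 (valence 3) → 0 H
  atom 2: C, bond orders sum to 4 (valence 4) → 0 H
  atom 3: aromatic c, 3 neighbours → 0 H
  atom 4: aromatic c, 2 neighbours → 1 H
  atom 5: aromatic c, 2 neighbours → 1 H
  atom 6: aromatic c, 3 neighbours → 0 H
  atom 7: C, bond orders sum to 4 (valence 4) → 0 H
  atom 8: O, bond orders sum to 2 (valence 2) → 0 H
  atom 9: O, bond orders sum to 2 (valence 2) → 0 H
  atom 10: C, bond orders sum to 1 (valence 4) → 3 H
  atom 11: aromatic c, 3 neighbours → 0 H
  atom 12: aromatic c, 2 neighbours → 1 H
  atom 13: C, bond orders sum to 3 (valence 4) → 1 H
  atom 14: O with explicit H count 0
Totals → C:10, H:7, N:1, O:3.
In Hill order: C10H7NO3.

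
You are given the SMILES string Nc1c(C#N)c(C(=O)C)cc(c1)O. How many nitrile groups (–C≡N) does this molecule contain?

The nitrile motif appears at heavy-atom position 4 in the SMILES.
Other groups present: 1 hydroxyl, 1 ketone, 1 primary amine.
Nitrile count: 1.

1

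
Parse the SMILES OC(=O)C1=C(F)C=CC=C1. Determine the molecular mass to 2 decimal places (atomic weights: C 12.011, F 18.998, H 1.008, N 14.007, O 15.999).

140.11 g/mol

First, the molecular formula is C7H5FO2 (counting implicit H from valence).
  C: 7 × 12.011 = 84.077
  F: 1 × 18.998 = 18.998
  H: 5 × 1.008 = 5.040
  O: 2 × 15.999 = 31.998
Sum: 7×12.011 + 1×18.998 + 5×1.008 + 2×15.999 = 140.113 → 140.11 g/mol.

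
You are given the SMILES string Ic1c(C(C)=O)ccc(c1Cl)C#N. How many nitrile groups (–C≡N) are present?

The nitrile motif appears at heavy-atom position 12 in the SMILES.
Other groups present: 1 ketone.
Nitrile count: 1.

1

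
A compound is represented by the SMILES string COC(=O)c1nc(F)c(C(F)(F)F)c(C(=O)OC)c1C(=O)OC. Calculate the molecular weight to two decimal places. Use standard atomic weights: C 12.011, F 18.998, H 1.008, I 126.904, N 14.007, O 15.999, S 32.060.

339.20 g/mol

First, the molecular formula is C12H9F4NO6 (counting implicit H from valence).
  C: 12 × 12.011 = 144.132
  F: 4 × 18.998 = 75.992
  H: 9 × 1.008 = 9.072
  N: 1 × 14.007 = 14.007
  O: 6 × 15.999 = 95.994
Sum: 12×12.011 + 4×18.998 + 9×1.008 + 1×14.007 + 6×15.999 = 339.197 → 339.20 g/mol.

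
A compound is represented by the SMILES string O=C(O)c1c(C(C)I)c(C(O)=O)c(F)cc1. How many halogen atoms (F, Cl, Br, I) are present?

2

Halogen atoms appear at heavy-atom positions 8, 14 (1×F, 1×I).
Other groups present: 2 carboxylic acid.
Halogen count: 2.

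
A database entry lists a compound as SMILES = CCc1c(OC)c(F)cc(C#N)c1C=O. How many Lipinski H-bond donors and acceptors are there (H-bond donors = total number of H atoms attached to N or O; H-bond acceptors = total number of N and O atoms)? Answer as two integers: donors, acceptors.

Donors: find every N or O and count the H atoms it carries.
  atom 5 (O): bond orders sum to 2 → 0 H
  atom 12 (N): bond orders sum to 3 → 0 H
  atom 15 (O): bond orders sum to 2 → 0 H
Lipinski HBD = 0.
Acceptors: N atoms = 1, O atoms = 2 → HBA = 3.

0, 3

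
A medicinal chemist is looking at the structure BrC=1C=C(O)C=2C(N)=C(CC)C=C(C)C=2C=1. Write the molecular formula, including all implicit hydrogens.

Walk through each heavy atom and fill implicit hydrogens from standard valence (C 4, N 3, O 2, S 2, halogen 1):
  atom 1: Br (halogen, monovalent) → 0 H
  atom 2: C, bond orders sum to 4 (valence 4) → 0 H
  atom 3: C, bond orders sum to 3 (valence 4) → 1 H
  atom 4: C, bond orders sum to 4 (valence 4) → 0 H
  atom 5: O, bond orders sum to 1 (valence 2) → 1 H
  atom 6: C, bond orders sum to 4 (valence 4) → 0 H
  atom 7: C, bond orders sum to 4 (valence 4) → 0 H
  atom 8: N, bond orders sum to 1 (valence 3) → 2 H
  atom 9: C, bond orders sum to 4 (valence 4) → 0 H
  atom 10: C, bond orders sum to 2 (valence 4) → 2 H
  atom 11: C, bond orders sum to 1 (valence 4) → 3 H
  atom 12: C, bond orders sum to 3 (valence 4) → 1 H
  atom 13: C, bond orders sum to 4 (valence 4) → 0 H
  atom 14: C, bond orders sum to 1 (valence 4) → 3 H
  atom 15: C, bond orders sum to 4 (valence 4) → 0 H
  atom 16: C, bond orders sum to 3 (valence 4) → 1 H
Totals → C:13, H:14, Br:1, N:1, O:1.

C13H14BrNO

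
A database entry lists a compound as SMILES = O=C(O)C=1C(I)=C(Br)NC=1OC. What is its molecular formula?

Walk through each heavy atom and fill implicit hydrogens from standard valence (C 4, N 3, O 2, S 2, halogen 1):
  atom 1: O, bond orders sum to 2 (valence 2) → 0 H
  atom 2: C, bond orders sum to 4 (valence 4) → 0 H
  atom 3: O, bond orders sum to 1 (valence 2) → 1 H
  atom 4: C, bond orders sum to 4 (valence 4) → 0 H
  atom 5: C, bond orders sum to 4 (valence 4) → 0 H
  atom 6: I (halogen, monovalent) → 0 H
  atom 7: C, bond orders sum to 4 (valence 4) → 0 H
  atom 8: Br (halogen, monovalent) → 0 H
  atom 9: N, bond orders sum to 2 (valence 3) → 1 H
  atom 10: C, bond orders sum to 4 (valence 4) → 0 H
  atom 11: O, bond orders sum to 2 (valence 2) → 0 H
  atom 12: C, bond orders sum to 1 (valence 4) → 3 H
Totals → C:6, H:5, Br:1, I:1, N:1, O:3.
In Hill order: C6H5BrINO3.

C6H5BrINO3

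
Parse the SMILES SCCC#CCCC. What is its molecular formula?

C7H12S

Walk through each heavy atom and fill implicit hydrogens from standard valence (C 4, N 3, O 2, S 2, halogen 1):
  atom 1: S, bond orders sum to 1 (valence 2) → 1 H
  atom 2: C, bond orders sum to 2 (valence 4) → 2 H
  atom 3: C, bond orders sum to 2 (valence 4) → 2 H
  atom 4: C, bond orders sum to 4 (valence 4) → 0 H
  atom 5: C, bond orders sum to 4 (valence 4) → 0 H
  atom 6: C, bond orders sum to 2 (valence 4) → 2 H
  atom 7: C, bond orders sum to 2 (valence 4) → 2 H
  atom 8: C, bond orders sum to 1 (valence 4) → 3 H
Totals → C:7, H:12, S:1.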